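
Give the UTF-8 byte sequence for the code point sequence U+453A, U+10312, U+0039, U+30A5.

E4 94 BA F0 90 8C 92 39 E3 82 A5

U+453A: 3-byte form → E4 94 BA.
U+10312: 4-byte form → F0 90 8C 92.
U+0039: 1-byte form → 39.
U+30A5: 3-byte form → E3 82 A5.
Concatenated (11 bytes): E4 94 BA F0 90 8C 92 39 E3 82 A5.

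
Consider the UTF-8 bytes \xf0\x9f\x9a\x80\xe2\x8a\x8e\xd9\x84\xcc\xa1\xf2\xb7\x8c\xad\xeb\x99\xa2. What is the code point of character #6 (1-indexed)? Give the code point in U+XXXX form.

U+B662

Offset 0: leading byte 0xF0 = 11110000 → 4-byte char #1 = F0 9F 9A 80.
Offset 4: leading byte 0xE2 = 11100010 → 3-byte char #2 = E2 8A 8E.
Offset 7: leading byte 0xD9 = 11011001 → 2-byte char #3 = D9 84.
Offset 9: leading byte 0xCC = 11001100 → 2-byte char #4 = CC A1.
Offset 11: leading byte 0xF2 = 11110010 → 4-byte char #5 = F2 B7 8C AD.
Offset 15: leading byte 0xEB = 11101011 → 3-byte char #6 = EB 99 A2.
Leading byte 0xEB = 11101011 matches 1110xxxx → 3-byte sequence.
Byte 1: 0xEB = 11101011, payload 1011 (4 bits).
Byte 2: 0x99 = 10011001 (10xxxxxx ✓), payload 011001.
Byte 3: 0xA2 = 10100010 (10xxxxxx ✓), payload 100010.
Concatenate: 1011011001100010 = 0xB662 (16 bits → U+B662).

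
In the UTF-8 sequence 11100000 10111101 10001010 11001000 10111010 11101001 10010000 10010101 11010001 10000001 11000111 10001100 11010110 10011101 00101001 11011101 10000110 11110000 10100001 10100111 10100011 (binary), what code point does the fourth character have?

Offset 0: leading byte 0xE0 = 11100000 → 3-byte char #1 = E0 BD 8A.
Offset 3: leading byte 0xC8 = 11001000 → 2-byte char #2 = C8 BA.
Offset 5: leading byte 0xE9 = 11101001 → 3-byte char #3 = E9 90 95.
Offset 8: leading byte 0xD1 = 11010001 → 2-byte char #4 = D1 81.
Leading byte 0xD1 = 11010001 matches 110xxxxx → 2-byte sequence.
Byte 1: 0xD1 = 11010001, payload 10001 (5 bits).
Byte 2: 0x81 = 10000001 (10xxxxxx ✓), payload 000001.
Concatenate: 10001000001 = 0x441 (11 bits → U+0441).

U+0441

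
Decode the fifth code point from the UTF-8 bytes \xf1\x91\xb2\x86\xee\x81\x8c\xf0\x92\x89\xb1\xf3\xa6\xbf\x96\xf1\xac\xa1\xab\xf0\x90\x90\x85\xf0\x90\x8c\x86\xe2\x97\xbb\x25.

Offset 0: leading byte 0xF1 = 11110001 → 4-byte char #1 = F1 91 B2 86.
Offset 4: leading byte 0xEE = 11101110 → 3-byte char #2 = EE 81 8C.
Offset 7: leading byte 0xF0 = 11110000 → 4-byte char #3 = F0 92 89 B1.
Offset 11: leading byte 0xF3 = 11110011 → 4-byte char #4 = F3 A6 BF 96.
Offset 15: leading byte 0xF1 = 11110001 → 4-byte char #5 = F1 AC A1 AB.
Leading byte 0xF1 = 11110001 matches 11110xxx → 4-byte sequence.
Byte 1: 0xF1 = 11110001, payload 001 (3 bits).
Byte 2: 0xAC = 10101100 (10xxxxxx ✓), payload 101100.
Byte 3: 0xA1 = 10100001 (10xxxxxx ✓), payload 100001.
Byte 4: 0xAB = 10101011 (10xxxxxx ✓), payload 101011.
Concatenate: 001101100100001101011 = 0x6C86B (21 bits → U+6C86B).

U+6C86B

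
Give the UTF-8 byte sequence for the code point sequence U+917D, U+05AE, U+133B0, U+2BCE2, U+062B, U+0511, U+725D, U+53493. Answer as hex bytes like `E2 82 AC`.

U+917D: 3-byte form → E9 85 BD.
U+05AE: 2-byte form → D6 AE.
U+133B0: 4-byte form → F0 93 8E B0.
U+2BCE2: 4-byte form → F0 AB B3 A2.
U+062B: 2-byte form → D8 AB.
U+0511: 2-byte form → D4 91.
U+725D: 3-byte form → E7 89 9D.
U+53493: 4-byte form → F1 93 92 93.
Concatenated (24 bytes): E9 85 BD D6 AE F0 93 8E B0 F0 AB B3 A2 D8 AB D4 91 E7 89 9D F1 93 92 93.

E9 85 BD D6 AE F0 93 8E B0 F0 AB B3 A2 D8 AB D4 91 E7 89 9D F1 93 92 93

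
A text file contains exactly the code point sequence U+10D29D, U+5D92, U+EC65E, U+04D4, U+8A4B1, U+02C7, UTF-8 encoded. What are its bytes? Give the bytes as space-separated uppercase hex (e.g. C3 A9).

U+10D29D: 4-byte form → F4 8D 8A 9D.
U+5D92: 3-byte form → E5 B6 92.
U+EC65E: 4-byte form → F3 AC 99 9E.
U+04D4: 2-byte form → D3 94.
U+8A4B1: 4-byte form → F2 8A 92 B1.
U+02C7: 2-byte form → CB 87.
Concatenated (19 bytes): F4 8D 8A 9D E5 B6 92 F3 AC 99 9E D3 94 F2 8A 92 B1 CB 87.

F4 8D 8A 9D E5 B6 92 F3 AC 99 9E D3 94 F2 8A 92 B1 CB 87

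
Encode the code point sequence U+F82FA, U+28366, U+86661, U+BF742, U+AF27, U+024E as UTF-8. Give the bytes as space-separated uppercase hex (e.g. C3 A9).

U+F82FA: 4-byte form → F3 B8 8B BA.
U+28366: 4-byte form → F0 A8 8D A6.
U+86661: 4-byte form → F2 86 99 A1.
U+BF742: 4-byte form → F2 BF 9D 82.
U+AF27: 3-byte form → EA BC A7.
U+024E: 2-byte form → C9 8E.
Concatenated (21 bytes): F3 B8 8B BA F0 A8 8D A6 F2 86 99 A1 F2 BF 9D 82 EA BC A7 C9 8E.

F3 B8 8B BA F0 A8 8D A6 F2 86 99 A1 F2 BF 9D 82 EA BC A7 C9 8E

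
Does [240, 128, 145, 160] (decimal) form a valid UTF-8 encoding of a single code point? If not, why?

invalid (overlong encoding)

Leading byte 0xF0 = 11110000 → 4-byte form.
Continuation bytes all match 10xxxxxx. Payload decodes to 0x460.
But 0x460 < 0x10000, the minimum for a 4-byte sequence — this is an overlong encoding.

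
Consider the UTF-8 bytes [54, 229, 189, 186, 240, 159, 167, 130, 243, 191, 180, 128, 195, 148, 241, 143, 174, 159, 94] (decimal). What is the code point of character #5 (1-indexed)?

Offset 0: leading byte 0x36 = 00110110 → 1-byte char #1 = 36.
Offset 1: leading byte 0xE5 = 11100101 → 3-byte char #2 = E5 BD BA.
Offset 4: leading byte 0xF0 = 11110000 → 4-byte char #3 = F0 9F A7 82.
Offset 8: leading byte 0xF3 = 11110011 → 4-byte char #4 = F3 BF B4 80.
Offset 12: leading byte 0xC3 = 11000011 → 2-byte char #5 = C3 94.
Leading byte 0xC3 = 11000011 matches 110xxxxx → 2-byte sequence.
Byte 1: 0xC3 = 11000011, payload 00011 (5 bits).
Byte 2: 0x94 = 10010100 (10xxxxxx ✓), payload 010100.
Concatenate: 00011010100 = 0xD4 (11 bits → U+00D4).

U+00D4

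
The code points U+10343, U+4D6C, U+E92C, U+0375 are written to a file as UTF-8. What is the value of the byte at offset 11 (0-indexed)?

U+10343 → 4-byte form F0 90 8D 83 at offsets 0–3.
U+4D6C → 3-byte form E4 B5 AC at offsets 4–6.
U+E92C → 3-byte form EE A4 AC at offsets 7–9.
U+0375 → 2-byte form CD B5 at offsets 10–11.
Offset 11 falls in char 4's range; it's byte 2 of CD B5 = 0xB5.

0xB5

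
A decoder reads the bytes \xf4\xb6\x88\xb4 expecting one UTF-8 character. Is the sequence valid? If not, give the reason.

invalid (encodes a value above U+10FFFF)

Leading byte 0xF4 = 11110100 → 4-byte form.
Payload = 0x136234, which exceeds U+10FFFF, the maximum Unicode code point. (Leading bytes F5–FF, or F4 followed by ≥ 0x90, are invalid.)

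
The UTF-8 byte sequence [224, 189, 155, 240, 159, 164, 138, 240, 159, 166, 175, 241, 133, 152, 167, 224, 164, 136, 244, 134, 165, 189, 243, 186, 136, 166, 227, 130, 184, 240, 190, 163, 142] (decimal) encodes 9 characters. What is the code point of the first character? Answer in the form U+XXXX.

Offset 0: leading byte 0xE0 = 11100000 → 3-byte char #1 = E0 BD 9B.
Leading byte 0xE0 = 11100000 matches 1110xxxx → 3-byte sequence.
Byte 1: 0xE0 = 11100000, payload 0000 (4 bits).
Byte 2: 0xBD = 10111101 (10xxxxxx ✓), payload 111101.
Byte 3: 0x9B = 10011011 (10xxxxxx ✓), payload 011011.
Concatenate: 0000111101011011 = 0xF5B (16 bits → U+0F5B).

U+0F5B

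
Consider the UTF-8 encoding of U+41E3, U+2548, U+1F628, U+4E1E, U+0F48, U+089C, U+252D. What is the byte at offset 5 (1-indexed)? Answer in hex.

0x95

1-indexed offset 5 is 0-indexed offset 4.
U+41E3 → 3-byte form E4 87 A3 at offsets 0–2.
U+2548 → 3-byte form E2 95 88 at offsets 3–5.
Offset 4 falls in char 2's range; it's byte 2 of E2 95 88 = 0x95.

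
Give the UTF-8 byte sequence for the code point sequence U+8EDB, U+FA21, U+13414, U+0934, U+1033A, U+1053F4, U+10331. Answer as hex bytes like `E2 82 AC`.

E8 BB 9B EF A8 A1 F0 93 90 94 E0 A4 B4 F0 90 8C BA F4 85 8F B4 F0 90 8C B1

U+8EDB: 3-byte form → E8 BB 9B.
U+FA21: 3-byte form → EF A8 A1.
U+13414: 4-byte form → F0 93 90 94.
U+0934: 3-byte form → E0 A4 B4.
U+1033A: 4-byte form → F0 90 8C BA.
U+1053F4: 4-byte form → F4 85 8F B4.
U+10331: 4-byte form → F0 90 8C B1.
Concatenated (25 bytes): E8 BB 9B EF A8 A1 F0 93 90 94 E0 A4 B4 F0 90 8C BA F4 85 8F B4 F0 90 8C B1.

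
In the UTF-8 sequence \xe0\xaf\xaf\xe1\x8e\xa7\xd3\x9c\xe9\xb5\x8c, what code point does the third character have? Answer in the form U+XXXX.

Offset 0: leading byte 0xE0 = 11100000 → 3-byte char #1 = E0 AF AF.
Offset 3: leading byte 0xE1 = 11100001 → 3-byte char #2 = E1 8E A7.
Offset 6: leading byte 0xD3 = 11010011 → 2-byte char #3 = D3 9C.
Leading byte 0xD3 = 11010011 matches 110xxxxx → 2-byte sequence.
Byte 1: 0xD3 = 11010011, payload 10011 (5 bits).
Byte 2: 0x9C = 10011100 (10xxxxxx ✓), payload 011100.
Concatenate: 10011011100 = 0x4DC (11 bits → U+04DC).

U+04DC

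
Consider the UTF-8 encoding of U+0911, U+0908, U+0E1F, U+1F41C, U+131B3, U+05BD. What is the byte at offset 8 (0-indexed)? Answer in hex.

0x9F

U+0911 → 3-byte form E0 A4 91 at offsets 0–2.
U+0908 → 3-byte form E0 A4 88 at offsets 3–5.
U+0E1F → 3-byte form E0 B8 9F at offsets 6–8.
Offset 8 falls in char 3's range; it's byte 3 of E0 B8 9F = 0x9F.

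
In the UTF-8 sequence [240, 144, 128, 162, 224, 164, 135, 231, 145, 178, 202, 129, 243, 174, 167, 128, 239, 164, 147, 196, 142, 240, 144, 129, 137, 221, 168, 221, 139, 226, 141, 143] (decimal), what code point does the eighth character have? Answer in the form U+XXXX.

U+10049

Offset 0: leading byte 0xF0 = 11110000 → 4-byte char #1 = F0 90 80 A2.
Offset 4: leading byte 0xE0 = 11100000 → 3-byte char #2 = E0 A4 87.
Offset 7: leading byte 0xE7 = 11100111 → 3-byte char #3 = E7 91 B2.
Offset 10: leading byte 0xCA = 11001010 → 2-byte char #4 = CA 81.
Offset 12: leading byte 0xF3 = 11110011 → 4-byte char #5 = F3 AE A7 80.
Offset 16: leading byte 0xEF = 11101111 → 3-byte char #6 = EF A4 93.
Offset 19: leading byte 0xC4 = 11000100 → 2-byte char #7 = C4 8E.
Offset 21: leading byte 0xF0 = 11110000 → 4-byte char #8 = F0 90 81 89.
Leading byte 0xF0 = 11110000 matches 11110xxx → 4-byte sequence.
Byte 1: 0xF0 = 11110000, payload 000 (3 bits).
Byte 2: 0x90 = 10010000 (10xxxxxx ✓), payload 010000.
Byte 3: 0x81 = 10000001 (10xxxxxx ✓), payload 000001.
Byte 4: 0x89 = 10001001 (10xxxxxx ✓), payload 001001.
Concatenate: 000010000000001001001 = 0x10049 (21 bits → U+10049).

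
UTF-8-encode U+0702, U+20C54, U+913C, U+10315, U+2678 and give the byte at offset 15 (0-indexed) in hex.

U+0702 → 2-byte form DC 82 at offsets 0–1.
U+20C54 → 4-byte form F0 A0 B1 94 at offsets 2–5.
U+913C → 3-byte form E9 84 BC at offsets 6–8.
U+10315 → 4-byte form F0 90 8C 95 at offsets 9–12.
U+2678 → 3-byte form E2 99 B8 at offsets 13–15.
Offset 15 falls in char 5's range; it's byte 3 of E2 99 B8 = 0xB8.

0xB8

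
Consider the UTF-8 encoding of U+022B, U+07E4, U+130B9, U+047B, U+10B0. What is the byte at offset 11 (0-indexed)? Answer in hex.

0x82

U+022B → 2-byte form C8 AB at offsets 0–1.
U+07E4 → 2-byte form DF A4 at offsets 2–3.
U+130B9 → 4-byte form F0 93 82 B9 at offsets 4–7.
U+047B → 2-byte form D1 BB at offsets 8–9.
U+10B0 → 3-byte form E1 82 B0 at offsets 10–12.
Offset 11 falls in char 5's range; it's byte 2 of E1 82 B0 = 0x82.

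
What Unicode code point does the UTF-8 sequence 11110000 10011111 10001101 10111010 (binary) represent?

U+1F37A

Leading byte 0xF0 = 11110000 matches 11110xxx → 4-byte sequence.
Byte 1: 0xF0 = 11110000, payload 000 (3 bits).
Byte 2: 0x9F = 10011111 (10xxxxxx ✓), payload 011111.
Byte 3: 0x8D = 10001101 (10xxxxxx ✓), payload 001101.
Byte 4: 0xBA = 10111010 (10xxxxxx ✓), payload 111010.
Concatenate: 000011111001101111010 = 0x1F37A (21 bits → U+1F37A).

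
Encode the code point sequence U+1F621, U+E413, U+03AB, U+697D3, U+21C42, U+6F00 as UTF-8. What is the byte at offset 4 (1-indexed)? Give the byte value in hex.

0xA1

1-indexed offset 4 is 0-indexed offset 3.
U+1F621 → 4-byte form F0 9F 98 A1 at offsets 0–3.
Offset 3 falls in char 1's range; it's byte 4 of F0 9F 98 A1 = 0xA1.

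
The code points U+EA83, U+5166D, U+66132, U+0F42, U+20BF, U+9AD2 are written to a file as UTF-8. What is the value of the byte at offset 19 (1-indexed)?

1-indexed offset 19 is 0-indexed offset 18.
U+EA83 → 3-byte form EE AA 83 at offsets 0–2.
U+5166D → 4-byte form F1 91 99 AD at offsets 3–6.
U+66132 → 4-byte form F1 A6 84 B2 at offsets 7–10.
U+0F42 → 3-byte form E0 BD 82 at offsets 11–13.
U+20BF → 3-byte form E2 82 BF at offsets 14–16.
U+9AD2 → 3-byte form E9 AB 92 at offsets 17–19.
Offset 18 falls in char 6's range; it's byte 2 of E9 AB 92 = 0xAB.

0xAB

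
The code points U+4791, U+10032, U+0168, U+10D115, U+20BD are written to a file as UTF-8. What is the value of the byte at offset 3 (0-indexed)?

0xF0

U+4791 → 3-byte form E4 9E 91 at offsets 0–2.
U+10032 → 4-byte form F0 90 80 B2 at offsets 3–6.
Offset 3 falls in char 2's range; it's byte 1 of F0 90 80 B2 = 0xF0.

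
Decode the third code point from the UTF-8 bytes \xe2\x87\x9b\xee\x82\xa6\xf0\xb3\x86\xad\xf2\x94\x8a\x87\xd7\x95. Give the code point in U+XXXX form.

U+331AD

Offset 0: leading byte 0xE2 = 11100010 → 3-byte char #1 = E2 87 9B.
Offset 3: leading byte 0xEE = 11101110 → 3-byte char #2 = EE 82 A6.
Offset 6: leading byte 0xF0 = 11110000 → 4-byte char #3 = F0 B3 86 AD.
Leading byte 0xF0 = 11110000 matches 11110xxx → 4-byte sequence.
Byte 1: 0xF0 = 11110000, payload 000 (3 bits).
Byte 2: 0xB3 = 10110011 (10xxxxxx ✓), payload 110011.
Byte 3: 0x86 = 10000110 (10xxxxxx ✓), payload 000110.
Byte 4: 0xAD = 10101101 (10xxxxxx ✓), payload 101101.
Concatenate: 000110011000110101101 = 0x331AD (21 bits → U+331AD).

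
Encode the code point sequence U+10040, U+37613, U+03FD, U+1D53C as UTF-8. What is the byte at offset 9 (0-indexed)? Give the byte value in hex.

0xBD

U+10040 → 4-byte form F0 90 81 80 at offsets 0–3.
U+37613 → 4-byte form F0 B7 98 93 at offsets 4–7.
U+03FD → 2-byte form CF BD at offsets 8–9.
Offset 9 falls in char 3's range; it's byte 2 of CF BD = 0xBD.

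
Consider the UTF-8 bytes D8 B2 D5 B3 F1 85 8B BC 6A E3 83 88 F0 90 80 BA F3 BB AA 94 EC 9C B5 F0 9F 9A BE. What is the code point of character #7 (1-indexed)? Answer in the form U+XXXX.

U+FBA94

Offset 0: leading byte 0xD8 = 11011000 → 2-byte char #1 = D8 B2.
Offset 2: leading byte 0xD5 = 11010101 → 2-byte char #2 = D5 B3.
Offset 4: leading byte 0xF1 = 11110001 → 4-byte char #3 = F1 85 8B BC.
Offset 8: leading byte 0x6A = 01101010 → 1-byte char #4 = 6A.
Offset 9: leading byte 0xE3 = 11100011 → 3-byte char #5 = E3 83 88.
Offset 12: leading byte 0xF0 = 11110000 → 4-byte char #6 = F0 90 80 BA.
Offset 16: leading byte 0xF3 = 11110011 → 4-byte char #7 = F3 BB AA 94.
Leading byte 0xF3 = 11110011 matches 11110xxx → 4-byte sequence.
Byte 1: 0xF3 = 11110011, payload 011 (3 bits).
Byte 2: 0xBB = 10111011 (10xxxxxx ✓), payload 111011.
Byte 3: 0xAA = 10101010 (10xxxxxx ✓), payload 101010.
Byte 4: 0x94 = 10010100 (10xxxxxx ✓), payload 010100.
Concatenate: 011111011101010010100 = 0xFBA94 (21 bits → U+FBA94).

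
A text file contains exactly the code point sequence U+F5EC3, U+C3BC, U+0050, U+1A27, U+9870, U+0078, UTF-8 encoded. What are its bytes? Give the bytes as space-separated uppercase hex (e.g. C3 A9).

U+F5EC3: 4-byte form → F3 B5 BB 83.
U+C3BC: 3-byte form → EC 8E BC.
U+0050: 1-byte form → 50.
U+1A27: 3-byte form → E1 A8 A7.
U+9870: 3-byte form → E9 A1 B0.
U+0078: 1-byte form → 78.
Concatenated (15 bytes): F3 B5 BB 83 EC 8E BC 50 E1 A8 A7 E9 A1 B0 78.

F3 B5 BB 83 EC 8E BC 50 E1 A8 A7 E9 A1 B0 78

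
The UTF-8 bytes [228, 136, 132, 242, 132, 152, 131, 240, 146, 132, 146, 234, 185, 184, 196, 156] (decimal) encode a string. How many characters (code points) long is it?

Byte at offset 0: 0xE4 = 11100100 → 3-byte char (#1). Advance 3.
Byte at offset 3: 0xF2 = 11110010 → 4-byte char (#2). Advance 4.
Byte at offset 7: 0xF0 = 11110000 → 4-byte char (#3). Advance 4.
Byte at offset 11: 0xEA = 11101010 → 3-byte char (#4). Advance 3.
Byte at offset 14: 0xC4 = 11000100 → 2-byte char (#5). Advance 2.
Reached end at offset 16 after 5 code points.

5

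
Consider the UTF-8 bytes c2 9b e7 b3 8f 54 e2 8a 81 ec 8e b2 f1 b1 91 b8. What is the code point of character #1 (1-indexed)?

U+009B

Offset 0: leading byte 0xC2 = 11000010 → 2-byte char #1 = C2 9B.
Leading byte 0xC2 = 11000010 matches 110xxxxx → 2-byte sequence.
Byte 1: 0xC2 = 11000010, payload 00010 (5 bits).
Byte 2: 0x9B = 10011011 (10xxxxxx ✓), payload 011011.
Concatenate: 00010011011 = 0x9B (11 bits → U+009B).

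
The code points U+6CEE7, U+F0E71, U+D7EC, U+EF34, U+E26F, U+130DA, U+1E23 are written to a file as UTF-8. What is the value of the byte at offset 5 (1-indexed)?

1-indexed offset 5 is 0-indexed offset 4.
U+6CEE7 → 4-byte form F1 AC BB A7 at offsets 0–3.
U+F0E71 → 4-byte form F3 B0 B9 B1 at offsets 4–7.
Offset 4 falls in char 2's range; it's byte 1 of F3 B0 B9 B1 = 0xF3.

0xF3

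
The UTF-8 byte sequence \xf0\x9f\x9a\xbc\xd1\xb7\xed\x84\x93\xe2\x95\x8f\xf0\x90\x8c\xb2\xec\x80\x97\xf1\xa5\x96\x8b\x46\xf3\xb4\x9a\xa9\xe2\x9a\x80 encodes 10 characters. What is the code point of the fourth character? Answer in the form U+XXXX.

U+254F

Offset 0: leading byte 0xF0 = 11110000 → 4-byte char #1 = F0 9F 9A BC.
Offset 4: leading byte 0xD1 = 11010001 → 2-byte char #2 = D1 B7.
Offset 6: leading byte 0xED = 11101101 → 3-byte char #3 = ED 84 93.
Offset 9: leading byte 0xE2 = 11100010 → 3-byte char #4 = E2 95 8F.
Leading byte 0xE2 = 11100010 matches 1110xxxx → 3-byte sequence.
Byte 1: 0xE2 = 11100010, payload 0010 (4 bits).
Byte 2: 0x95 = 10010101 (10xxxxxx ✓), payload 010101.
Byte 3: 0x8F = 10001111 (10xxxxxx ✓), payload 001111.
Concatenate: 0010010101001111 = 0x254F (16 bits → U+254F).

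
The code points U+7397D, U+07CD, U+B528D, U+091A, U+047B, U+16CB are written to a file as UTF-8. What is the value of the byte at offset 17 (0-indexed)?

U+7397D → 4-byte form F1 B3 A5 BD at offsets 0–3.
U+07CD → 2-byte form DF 8D at offsets 4–5.
U+B528D → 4-byte form F2 B5 8A 8D at offsets 6–9.
U+091A → 3-byte form E0 A4 9A at offsets 10–12.
U+047B → 2-byte form D1 BB at offsets 13–14.
U+16CB → 3-byte form E1 9B 8B at offsets 15–17.
Offset 17 falls in char 6's range; it's byte 3 of E1 9B 8B = 0x8B.

0x8B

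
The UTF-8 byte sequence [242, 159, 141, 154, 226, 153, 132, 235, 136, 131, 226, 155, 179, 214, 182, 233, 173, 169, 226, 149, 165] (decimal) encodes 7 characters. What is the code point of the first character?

Offset 0: leading byte 0xF2 = 11110010 → 4-byte char #1 = F2 9F 8D 9A.
Leading byte 0xF2 = 11110010 matches 11110xxx → 4-byte sequence.
Byte 1: 0xF2 = 11110010, payload 010 (3 bits).
Byte 2: 0x9F = 10011111 (10xxxxxx ✓), payload 011111.
Byte 3: 0x8D = 10001101 (10xxxxxx ✓), payload 001101.
Byte 4: 0x9A = 10011010 (10xxxxxx ✓), payload 011010.
Concatenate: 010011111001101011010 = 0x9F35A (21 bits → U+9F35A).

U+9F35A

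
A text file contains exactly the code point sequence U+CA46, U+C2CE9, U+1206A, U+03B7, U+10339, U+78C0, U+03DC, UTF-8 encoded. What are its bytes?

EC A9 86 F3 82 B3 A9 F0 92 81 AA CE B7 F0 90 8C B9 E7 A3 80 CF 9C

U+CA46: 3-byte form → EC A9 86.
U+C2CE9: 4-byte form → F3 82 B3 A9.
U+1206A: 4-byte form → F0 92 81 AA.
U+03B7: 2-byte form → CE B7.
U+10339: 4-byte form → F0 90 8C B9.
U+78C0: 3-byte form → E7 A3 80.
U+03DC: 2-byte form → CF 9C.
Concatenated (22 bytes): EC A9 86 F3 82 B3 A9 F0 92 81 AA CE B7 F0 90 8C B9 E7 A3 80 CF 9C.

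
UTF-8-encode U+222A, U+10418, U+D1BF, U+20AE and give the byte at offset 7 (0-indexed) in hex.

U+222A → 3-byte form E2 88 AA at offsets 0–2.
U+10418 → 4-byte form F0 90 90 98 at offsets 3–6.
U+D1BF → 3-byte form ED 86 BF at offsets 7–9.
Offset 7 falls in char 3's range; it's byte 1 of ED 86 BF = 0xED.

0xED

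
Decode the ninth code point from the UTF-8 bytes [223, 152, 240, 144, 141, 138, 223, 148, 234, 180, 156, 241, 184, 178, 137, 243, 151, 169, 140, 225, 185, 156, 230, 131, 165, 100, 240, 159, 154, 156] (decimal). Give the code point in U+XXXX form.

Offset 0: leading byte 0xDF = 11011111 → 2-byte char #1 = DF 98.
Offset 2: leading byte 0xF0 = 11110000 → 4-byte char #2 = F0 90 8D 8A.
Offset 6: leading byte 0xDF = 11011111 → 2-byte char #3 = DF 94.
Offset 8: leading byte 0xEA = 11101010 → 3-byte char #4 = EA B4 9C.
Offset 11: leading byte 0xF1 = 11110001 → 4-byte char #5 = F1 B8 B2 89.
Offset 15: leading byte 0xF3 = 11110011 → 4-byte char #6 = F3 97 A9 8C.
Offset 19: leading byte 0xE1 = 11100001 → 3-byte char #7 = E1 B9 9C.
Offset 22: leading byte 0xE6 = 11100110 → 3-byte char #8 = E6 83 A5.
Offset 25: leading byte 0x64 = 01100100 → 1-byte char #9 = 64.
Leading byte 0x64 = 01100100 matches 0xxxxxxx → 1-byte sequence.
Byte 1: 0x64 = 01100100, payload 1100100 (7 bits).
Concatenate: 1100100 = 0x64 (7 bits → U+0064).

U+0064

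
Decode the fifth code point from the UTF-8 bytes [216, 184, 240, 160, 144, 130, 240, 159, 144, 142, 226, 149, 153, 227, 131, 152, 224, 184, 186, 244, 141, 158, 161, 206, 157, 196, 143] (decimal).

U+30D8

Offset 0: leading byte 0xD8 = 11011000 → 2-byte char #1 = D8 B8.
Offset 2: leading byte 0xF0 = 11110000 → 4-byte char #2 = F0 A0 90 82.
Offset 6: leading byte 0xF0 = 11110000 → 4-byte char #3 = F0 9F 90 8E.
Offset 10: leading byte 0xE2 = 11100010 → 3-byte char #4 = E2 95 99.
Offset 13: leading byte 0xE3 = 11100011 → 3-byte char #5 = E3 83 98.
Leading byte 0xE3 = 11100011 matches 1110xxxx → 3-byte sequence.
Byte 1: 0xE3 = 11100011, payload 0011 (4 bits).
Byte 2: 0x83 = 10000011 (10xxxxxx ✓), payload 000011.
Byte 3: 0x98 = 10011000 (10xxxxxx ✓), payload 011000.
Concatenate: 0011000011011000 = 0x30D8 (16 bits → U+30D8).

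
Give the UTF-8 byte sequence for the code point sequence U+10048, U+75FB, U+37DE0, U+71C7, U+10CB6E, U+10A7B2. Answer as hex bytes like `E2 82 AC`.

F0 90 81 88 E7 97 BB F0 B7 B7 A0 E7 87 87 F4 8C AD AE F4 8A 9E B2

U+10048: 4-byte form → F0 90 81 88.
U+75FB: 3-byte form → E7 97 BB.
U+37DE0: 4-byte form → F0 B7 B7 A0.
U+71C7: 3-byte form → E7 87 87.
U+10CB6E: 4-byte form → F4 8C AD AE.
U+10A7B2: 4-byte form → F4 8A 9E B2.
Concatenated (22 bytes): F0 90 81 88 E7 97 BB F0 B7 B7 A0 E7 87 87 F4 8C AD AE F4 8A 9E B2.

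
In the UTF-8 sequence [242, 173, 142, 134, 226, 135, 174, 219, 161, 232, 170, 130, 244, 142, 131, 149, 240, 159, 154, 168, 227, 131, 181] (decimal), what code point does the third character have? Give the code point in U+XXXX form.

U+06E1

Offset 0: leading byte 0xF2 = 11110010 → 4-byte char #1 = F2 AD 8E 86.
Offset 4: leading byte 0xE2 = 11100010 → 3-byte char #2 = E2 87 AE.
Offset 7: leading byte 0xDB = 11011011 → 2-byte char #3 = DB A1.
Leading byte 0xDB = 11011011 matches 110xxxxx → 2-byte sequence.
Byte 1: 0xDB = 11011011, payload 11011 (5 bits).
Byte 2: 0xA1 = 10100001 (10xxxxxx ✓), payload 100001.
Concatenate: 11011100001 = 0x6E1 (11 bits → U+06E1).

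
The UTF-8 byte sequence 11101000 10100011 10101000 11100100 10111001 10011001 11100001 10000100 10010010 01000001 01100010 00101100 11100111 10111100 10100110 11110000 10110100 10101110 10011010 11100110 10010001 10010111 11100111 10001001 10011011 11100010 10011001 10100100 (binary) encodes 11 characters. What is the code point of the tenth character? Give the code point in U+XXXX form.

Offset 0: leading byte 0xE8 = 11101000 → 3-byte char #1 = E8 A3 A8.
Offset 3: leading byte 0xE4 = 11100100 → 3-byte char #2 = E4 B9 99.
Offset 6: leading byte 0xE1 = 11100001 → 3-byte char #3 = E1 84 92.
Offset 9: leading byte 0x41 = 01000001 → 1-byte char #4 = 41.
Offset 10: leading byte 0x62 = 01100010 → 1-byte char #5 = 62.
Offset 11: leading byte 0x2C = 00101100 → 1-byte char #6 = 2C.
Offset 12: leading byte 0xE7 = 11100111 → 3-byte char #7 = E7 BC A6.
Offset 15: leading byte 0xF0 = 11110000 → 4-byte char #8 = F0 B4 AE 9A.
Offset 19: leading byte 0xE6 = 11100110 → 3-byte char #9 = E6 91 97.
Offset 22: leading byte 0xE7 = 11100111 → 3-byte char #10 = E7 89 9B.
Leading byte 0xE7 = 11100111 matches 1110xxxx → 3-byte sequence.
Byte 1: 0xE7 = 11100111, payload 0111 (4 bits).
Byte 2: 0x89 = 10001001 (10xxxxxx ✓), payload 001001.
Byte 3: 0x9B = 10011011 (10xxxxxx ✓), payload 011011.
Concatenate: 0111001001011011 = 0x725B (16 bits → U+725B).

U+725B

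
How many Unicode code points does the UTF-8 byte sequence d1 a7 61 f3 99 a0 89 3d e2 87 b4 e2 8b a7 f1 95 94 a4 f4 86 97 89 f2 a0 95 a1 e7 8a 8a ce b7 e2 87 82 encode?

Byte at offset 0: 0xD1 = 11010001 → 2-byte char (#1). Advance 2.
Byte at offset 2: 0x61 = 01100001 → 1-byte char (#2). Advance 1.
Byte at offset 3: 0xF3 = 11110011 → 4-byte char (#3). Advance 4.
Byte at offset 7: 0x3D = 00111101 → 1-byte char (#4). Advance 1.
Byte at offset 8: 0xE2 = 11100010 → 3-byte char (#5). Advance 3.
Byte at offset 11: 0xE2 = 11100010 → 3-byte char (#6). Advance 3.
Byte at offset 14: 0xF1 = 11110001 → 4-byte char (#7). Advance 4.
Byte at offset 18: 0xF4 = 11110100 → 4-byte char (#8). Advance 4.
Byte at offset 22: 0xF2 = 11110010 → 4-byte char (#9). Advance 4.
Byte at offset 26: 0xE7 = 11100111 → 3-byte char (#10). Advance 3.
Byte at offset 29: 0xCE = 11001110 → 2-byte char (#11). Advance 2.
Byte at offset 31: 0xE2 = 11100010 → 3-byte char (#12). Advance 3.
Reached end at offset 34 after 12 code points.

12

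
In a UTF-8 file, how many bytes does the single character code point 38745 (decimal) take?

3

U+9759 = 0x9759. UTF-8 uses 1 byte below 0x80, 2 below 0x800, 3 below 0x10000, 4 up to 0x10FFFF. 0x9759 is in U+0800–U+FFFF → 3 bytes.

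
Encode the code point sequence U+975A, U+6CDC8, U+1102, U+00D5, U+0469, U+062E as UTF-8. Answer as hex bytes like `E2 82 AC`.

U+975A: 3-byte form → E9 9D 9A.
U+6CDC8: 4-byte form → F1 AC B7 88.
U+1102: 3-byte form → E1 84 82.
U+00D5: 2-byte form → C3 95.
U+0469: 2-byte form → D1 A9.
U+062E: 2-byte form → D8 AE.
Concatenated (16 bytes): E9 9D 9A F1 AC B7 88 E1 84 82 C3 95 D1 A9 D8 AE.

E9 9D 9A F1 AC B7 88 E1 84 82 C3 95 D1 A9 D8 AE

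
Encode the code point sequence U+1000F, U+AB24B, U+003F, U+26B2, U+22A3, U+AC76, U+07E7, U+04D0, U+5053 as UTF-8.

F0 90 80 8F F2 AB 89 8B 3F E2 9A B2 E2 8A A3 EA B1 B6 DF A7 D3 90 E5 81 93

U+1000F: 4-byte form → F0 90 80 8F.
U+AB24B: 4-byte form → F2 AB 89 8B.
U+003F: 1-byte form → 3F.
U+26B2: 3-byte form → E2 9A B2.
U+22A3: 3-byte form → E2 8A A3.
U+AC76: 3-byte form → EA B1 B6.
U+07E7: 2-byte form → DF A7.
U+04D0: 2-byte form → D3 90.
U+5053: 3-byte form → E5 81 93.
Concatenated (25 bytes): F0 90 80 8F F2 AB 89 8B 3F E2 9A B2 E2 8A A3 EA B1 B6 DF A7 D3 90 E5 81 93.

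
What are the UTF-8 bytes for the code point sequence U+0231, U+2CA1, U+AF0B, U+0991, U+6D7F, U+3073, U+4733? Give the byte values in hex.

C8 B1 E2 B2 A1 EA BC 8B E0 A6 91 E6 B5 BF E3 81 B3 E4 9C B3

U+0231: 2-byte form → C8 B1.
U+2CA1: 3-byte form → E2 B2 A1.
U+AF0B: 3-byte form → EA BC 8B.
U+0991: 3-byte form → E0 A6 91.
U+6D7F: 3-byte form → E6 B5 BF.
U+3073: 3-byte form → E3 81 B3.
U+4733: 3-byte form → E4 9C B3.
Concatenated (20 bytes): C8 B1 E2 B2 A1 EA BC 8B E0 A6 91 E6 B5 BF E3 81 B3 E4 9C B3.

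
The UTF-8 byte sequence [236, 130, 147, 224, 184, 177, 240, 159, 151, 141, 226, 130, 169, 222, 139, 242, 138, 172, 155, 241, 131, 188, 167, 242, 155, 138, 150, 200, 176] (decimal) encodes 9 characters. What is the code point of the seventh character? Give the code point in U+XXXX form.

U+43F27

Offset 0: leading byte 0xEC = 11101100 → 3-byte char #1 = EC 82 93.
Offset 3: leading byte 0xE0 = 11100000 → 3-byte char #2 = E0 B8 B1.
Offset 6: leading byte 0xF0 = 11110000 → 4-byte char #3 = F0 9F 97 8D.
Offset 10: leading byte 0xE2 = 11100010 → 3-byte char #4 = E2 82 A9.
Offset 13: leading byte 0xDE = 11011110 → 2-byte char #5 = DE 8B.
Offset 15: leading byte 0xF2 = 11110010 → 4-byte char #6 = F2 8A AC 9B.
Offset 19: leading byte 0xF1 = 11110001 → 4-byte char #7 = F1 83 BC A7.
Leading byte 0xF1 = 11110001 matches 11110xxx → 4-byte sequence.
Byte 1: 0xF1 = 11110001, payload 001 (3 bits).
Byte 2: 0x83 = 10000011 (10xxxxxx ✓), payload 000011.
Byte 3: 0xBC = 10111100 (10xxxxxx ✓), payload 111100.
Byte 4: 0xA7 = 10100111 (10xxxxxx ✓), payload 100111.
Concatenate: 001000011111100100111 = 0x43F27 (21 bits → U+43F27).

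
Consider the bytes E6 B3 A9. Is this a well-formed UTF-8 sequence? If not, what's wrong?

Leading byte 0xE6 = 11100110 → 3-byte form.
Continuation bytes 0xB3=10110011, 0xA9=10101001 all match 10xxxxxx.
Decoded value 0x6CE9 is ≥ 0x800 (shortest form) and not a surrogate.

valid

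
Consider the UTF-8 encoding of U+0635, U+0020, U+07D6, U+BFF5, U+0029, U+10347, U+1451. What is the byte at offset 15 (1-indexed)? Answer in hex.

0x91

1-indexed offset 15 is 0-indexed offset 14.
U+0635 → 2-byte form D8 B5 at offsets 0–1.
U+0020 → 1-byte form 20 at offsets 2–2.
U+07D6 → 2-byte form DF 96 at offsets 3–4.
U+BFF5 → 3-byte form EB BF B5 at offsets 5–7.
U+0029 → 1-byte form 29 at offsets 8–8.
U+10347 → 4-byte form F0 90 8D 87 at offsets 9–12.
U+1451 → 3-byte form E1 91 91 at offsets 13–15.
Offset 14 falls in char 7's range; it's byte 2 of E1 91 91 = 0x91.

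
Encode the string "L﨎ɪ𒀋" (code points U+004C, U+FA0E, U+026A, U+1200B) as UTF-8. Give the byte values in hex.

U+004C: 1-byte form → 4C.
U+FA0E: 3-byte form → EF A8 8E.
U+026A: 2-byte form → C9 AA.
U+1200B: 4-byte form → F0 92 80 8B.
Concatenated (10 bytes): 4C EF A8 8E C9 AA F0 92 80 8B.

4C EF A8 8E C9 AA F0 92 80 8B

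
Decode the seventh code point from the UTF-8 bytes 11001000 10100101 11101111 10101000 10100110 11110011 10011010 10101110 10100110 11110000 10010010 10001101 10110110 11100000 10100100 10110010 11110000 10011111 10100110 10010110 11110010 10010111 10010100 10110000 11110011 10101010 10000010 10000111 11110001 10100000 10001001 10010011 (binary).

U+97530

Offset 0: leading byte 0xC8 = 11001000 → 2-byte char #1 = C8 A5.
Offset 2: leading byte 0xEF = 11101111 → 3-byte char #2 = EF A8 A6.
Offset 5: leading byte 0xF3 = 11110011 → 4-byte char #3 = F3 9A AE A6.
Offset 9: leading byte 0xF0 = 11110000 → 4-byte char #4 = F0 92 8D B6.
Offset 13: leading byte 0xE0 = 11100000 → 3-byte char #5 = E0 A4 B2.
Offset 16: leading byte 0xF0 = 11110000 → 4-byte char #6 = F0 9F A6 96.
Offset 20: leading byte 0xF2 = 11110010 → 4-byte char #7 = F2 97 94 B0.
Leading byte 0xF2 = 11110010 matches 11110xxx → 4-byte sequence.
Byte 1: 0xF2 = 11110010, payload 010 (3 bits).
Byte 2: 0x97 = 10010111 (10xxxxxx ✓), payload 010111.
Byte 3: 0x94 = 10010100 (10xxxxxx ✓), payload 010100.
Byte 4: 0xB0 = 10110000 (10xxxxxx ✓), payload 110000.
Concatenate: 010010111010100110000 = 0x97530 (21 bits → U+97530).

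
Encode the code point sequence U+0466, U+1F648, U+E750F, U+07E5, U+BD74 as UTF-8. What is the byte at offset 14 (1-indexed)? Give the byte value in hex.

1-indexed offset 14 is 0-indexed offset 13.
U+0466 → 2-byte form D1 A6 at offsets 0–1.
U+1F648 → 4-byte form F0 9F 99 88 at offsets 2–5.
U+E750F → 4-byte form F3 A7 94 8F at offsets 6–9.
U+07E5 → 2-byte form DF A5 at offsets 10–11.
U+BD74 → 3-byte form EB B5 B4 at offsets 12–14.
Offset 13 falls in char 5's range; it's byte 2 of EB B5 B4 = 0xB5.

0xB5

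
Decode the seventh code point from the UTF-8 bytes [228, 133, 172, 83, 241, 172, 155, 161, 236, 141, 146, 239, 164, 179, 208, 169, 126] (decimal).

U+007E

Offset 0: leading byte 0xE4 = 11100100 → 3-byte char #1 = E4 85 AC.
Offset 3: leading byte 0x53 = 01010011 → 1-byte char #2 = 53.
Offset 4: leading byte 0xF1 = 11110001 → 4-byte char #3 = F1 AC 9B A1.
Offset 8: leading byte 0xEC = 11101100 → 3-byte char #4 = EC 8D 92.
Offset 11: leading byte 0xEF = 11101111 → 3-byte char #5 = EF A4 B3.
Offset 14: leading byte 0xD0 = 11010000 → 2-byte char #6 = D0 A9.
Offset 16: leading byte 0x7E = 01111110 → 1-byte char #7 = 7E.
Leading byte 0x7E = 01111110 matches 0xxxxxxx → 1-byte sequence.
Byte 1: 0x7E = 01111110, payload 1111110 (7 bits).
Concatenate: 1111110 = 0x7E (7 bits → U+007E).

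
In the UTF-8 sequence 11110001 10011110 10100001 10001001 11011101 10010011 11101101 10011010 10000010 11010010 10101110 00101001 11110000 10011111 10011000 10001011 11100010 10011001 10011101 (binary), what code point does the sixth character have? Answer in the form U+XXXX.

Offset 0: leading byte 0xF1 = 11110001 → 4-byte char #1 = F1 9E A1 89.
Offset 4: leading byte 0xDD = 11011101 → 2-byte char #2 = DD 93.
Offset 6: leading byte 0xED = 11101101 → 3-byte char #3 = ED 9A 82.
Offset 9: leading byte 0xD2 = 11010010 → 2-byte char #4 = D2 AE.
Offset 11: leading byte 0x29 = 00101001 → 1-byte char #5 = 29.
Offset 12: leading byte 0xF0 = 11110000 → 4-byte char #6 = F0 9F 98 8B.
Leading byte 0xF0 = 11110000 matches 11110xxx → 4-byte sequence.
Byte 1: 0xF0 = 11110000, payload 000 (3 bits).
Byte 2: 0x9F = 10011111 (10xxxxxx ✓), payload 011111.
Byte 3: 0x98 = 10011000 (10xxxxxx ✓), payload 011000.
Byte 4: 0x8B = 10001011 (10xxxxxx ✓), payload 001011.
Concatenate: 000011111011000001011 = 0x1F60B (21 bits → U+1F60B).

U+1F60B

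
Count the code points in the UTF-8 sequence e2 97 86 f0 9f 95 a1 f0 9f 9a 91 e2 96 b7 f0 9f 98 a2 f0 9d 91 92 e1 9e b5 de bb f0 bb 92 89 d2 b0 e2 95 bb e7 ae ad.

12

Byte at offset 0: 0xE2 = 11100010 → 3-byte char (#1). Advance 3.
Byte at offset 3: 0xF0 = 11110000 → 4-byte char (#2). Advance 4.
Byte at offset 7: 0xF0 = 11110000 → 4-byte char (#3). Advance 4.
Byte at offset 11: 0xE2 = 11100010 → 3-byte char (#4). Advance 3.
Byte at offset 14: 0xF0 = 11110000 → 4-byte char (#5). Advance 4.
Byte at offset 18: 0xF0 = 11110000 → 4-byte char (#6). Advance 4.
Byte at offset 22: 0xE1 = 11100001 → 3-byte char (#7). Advance 3.
Byte at offset 25: 0xDE = 11011110 → 2-byte char (#8). Advance 2.
Byte at offset 27: 0xF0 = 11110000 → 4-byte char (#9). Advance 4.
Byte at offset 31: 0xD2 = 11010010 → 2-byte char (#10). Advance 2.
Byte at offset 33: 0xE2 = 11100010 → 3-byte char (#11). Advance 3.
Byte at offset 36: 0xE7 = 11100111 → 3-byte char (#12). Advance 3.
Reached end at offset 39 after 12 code points.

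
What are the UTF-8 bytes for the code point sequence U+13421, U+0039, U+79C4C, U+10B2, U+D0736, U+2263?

U+13421: 4-byte form → F0 93 90 A1.
U+0039: 1-byte form → 39.
U+79C4C: 4-byte form → F1 B9 B1 8C.
U+10B2: 3-byte form → E1 82 B2.
U+D0736: 4-byte form → F3 90 9C B6.
U+2263: 3-byte form → E2 89 A3.
Concatenated (19 bytes): F0 93 90 A1 39 F1 B9 B1 8C E1 82 B2 F3 90 9C B6 E2 89 A3.

F0 93 90 A1 39 F1 B9 B1 8C E1 82 B2 F3 90 9C B6 E2 89 A3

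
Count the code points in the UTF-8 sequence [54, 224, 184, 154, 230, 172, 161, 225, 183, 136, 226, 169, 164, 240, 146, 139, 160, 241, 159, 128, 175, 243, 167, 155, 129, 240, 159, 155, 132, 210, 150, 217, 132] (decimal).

11

Byte at offset 0: 0x36 = 00110110 → 1-byte char (#1). Advance 1.
Byte at offset 1: 0xE0 = 11100000 → 3-byte char (#2). Advance 3.
Byte at offset 4: 0xE6 = 11100110 → 3-byte char (#3). Advance 3.
Byte at offset 7: 0xE1 = 11100001 → 3-byte char (#4). Advance 3.
Byte at offset 10: 0xE2 = 11100010 → 3-byte char (#5). Advance 3.
Byte at offset 13: 0xF0 = 11110000 → 4-byte char (#6). Advance 4.
Byte at offset 17: 0xF1 = 11110001 → 4-byte char (#7). Advance 4.
Byte at offset 21: 0xF3 = 11110011 → 4-byte char (#8). Advance 4.
Byte at offset 25: 0xF0 = 11110000 → 4-byte char (#9). Advance 4.
Byte at offset 29: 0xD2 = 11010010 → 2-byte char (#10). Advance 2.
Byte at offset 31: 0xD9 = 11011001 → 2-byte char (#11). Advance 2.
Reached end at offset 33 after 11 code points.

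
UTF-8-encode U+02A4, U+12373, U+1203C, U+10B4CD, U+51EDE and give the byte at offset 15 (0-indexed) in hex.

0x91

U+02A4 → 2-byte form CA A4 at offsets 0–1.
U+12373 → 4-byte form F0 92 8D B3 at offsets 2–5.
U+1203C → 4-byte form F0 92 80 BC at offsets 6–9.
U+10B4CD → 4-byte form F4 8B 93 8D at offsets 10–13.
U+51EDE → 4-byte form F1 91 BB 9E at offsets 14–17.
Offset 15 falls in char 5's range; it's byte 2 of F1 91 BB 9E = 0x91.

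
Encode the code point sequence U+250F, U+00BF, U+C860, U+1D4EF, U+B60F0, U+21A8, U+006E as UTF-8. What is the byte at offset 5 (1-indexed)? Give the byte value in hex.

1-indexed offset 5 is 0-indexed offset 4.
U+250F → 3-byte form E2 94 8F at offsets 0–2.
U+00BF → 2-byte form C2 BF at offsets 3–4.
Offset 4 falls in char 2's range; it's byte 2 of C2 BF = 0xBF.

0xBF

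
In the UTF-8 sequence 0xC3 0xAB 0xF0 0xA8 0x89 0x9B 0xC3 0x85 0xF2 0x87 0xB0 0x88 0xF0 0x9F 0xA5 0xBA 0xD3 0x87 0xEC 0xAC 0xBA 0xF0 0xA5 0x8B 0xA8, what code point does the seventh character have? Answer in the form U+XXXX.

Offset 0: leading byte 0xC3 = 11000011 → 2-byte char #1 = C3 AB.
Offset 2: leading byte 0xF0 = 11110000 → 4-byte char #2 = F0 A8 89 9B.
Offset 6: leading byte 0xC3 = 11000011 → 2-byte char #3 = C3 85.
Offset 8: leading byte 0xF2 = 11110010 → 4-byte char #4 = F2 87 B0 88.
Offset 12: leading byte 0xF0 = 11110000 → 4-byte char #5 = F0 9F A5 BA.
Offset 16: leading byte 0xD3 = 11010011 → 2-byte char #6 = D3 87.
Offset 18: leading byte 0xEC = 11101100 → 3-byte char #7 = EC AC BA.
Leading byte 0xEC = 11101100 matches 1110xxxx → 3-byte sequence.
Byte 1: 0xEC = 11101100, payload 1100 (4 bits).
Byte 2: 0xAC = 10101100 (10xxxxxx ✓), payload 101100.
Byte 3: 0xBA = 10111010 (10xxxxxx ✓), payload 111010.
Concatenate: 1100101100111010 = 0xCB3A (16 bits → U+CB3A).

U+CB3A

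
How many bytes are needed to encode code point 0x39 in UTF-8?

U+0039 = 0x39. UTF-8 uses 1 byte below 0x80, 2 below 0x800, 3 below 0x10000, 4 up to 0x10FFFF. 0x39 is in U+0000–U+007F → 1 byte.

1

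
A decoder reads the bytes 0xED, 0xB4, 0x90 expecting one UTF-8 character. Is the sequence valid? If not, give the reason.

Structurally a 3-byte sequence; payload = 0xDD10.
But 0xDD10 is in U+D800–U+DFFF, the surrogate range. Surrogates are not Unicode scalar values and are forbidden in UTF-8.

invalid (encodes a surrogate (U+D800–U+DFFF))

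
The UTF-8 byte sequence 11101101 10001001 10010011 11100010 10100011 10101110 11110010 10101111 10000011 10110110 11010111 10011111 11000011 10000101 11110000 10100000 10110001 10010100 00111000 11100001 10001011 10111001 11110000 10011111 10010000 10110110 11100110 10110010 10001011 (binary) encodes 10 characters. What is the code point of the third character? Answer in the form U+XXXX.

U+AF0F6

Offset 0: leading byte 0xED = 11101101 → 3-byte char #1 = ED 89 93.
Offset 3: leading byte 0xE2 = 11100010 → 3-byte char #2 = E2 A3 AE.
Offset 6: leading byte 0xF2 = 11110010 → 4-byte char #3 = F2 AF 83 B6.
Leading byte 0xF2 = 11110010 matches 11110xxx → 4-byte sequence.
Byte 1: 0xF2 = 11110010, payload 010 (3 bits).
Byte 2: 0xAF = 10101111 (10xxxxxx ✓), payload 101111.
Byte 3: 0x83 = 10000011 (10xxxxxx ✓), payload 000011.
Byte 4: 0xB6 = 10110110 (10xxxxxx ✓), payload 110110.
Concatenate: 010101111000011110110 = 0xAF0F6 (21 bits → U+AF0F6).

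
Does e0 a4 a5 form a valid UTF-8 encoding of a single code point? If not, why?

Leading byte 0xE0 = 11100000 → 3-byte form.
Continuation bytes 0xA4=10100100, 0xA5=10100101 all match 10xxxxxx.
Decoded value 0x925 is ≥ 0x800 (shortest form) and not a surrogate.

valid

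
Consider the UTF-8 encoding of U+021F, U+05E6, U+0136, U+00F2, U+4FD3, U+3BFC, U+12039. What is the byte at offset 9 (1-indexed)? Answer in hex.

0xE4

1-indexed offset 9 is 0-indexed offset 8.
U+021F → 2-byte form C8 9F at offsets 0–1.
U+05E6 → 2-byte form D7 A6 at offsets 2–3.
U+0136 → 2-byte form C4 B6 at offsets 4–5.
U+00F2 → 2-byte form C3 B2 at offsets 6–7.
U+4FD3 → 3-byte form E4 BF 93 at offsets 8–10.
Offset 8 falls in char 5's range; it's byte 1 of E4 BF 93 = 0xE4.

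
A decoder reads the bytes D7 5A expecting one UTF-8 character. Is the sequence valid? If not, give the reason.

Leading byte 0xD7 = 11010111 → 2-byte form.
Byte 2 is 0x5A = 01011010, which is not 10xxxxxx — expected a continuation byte.

invalid (non-continuation byte where continuation expected)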